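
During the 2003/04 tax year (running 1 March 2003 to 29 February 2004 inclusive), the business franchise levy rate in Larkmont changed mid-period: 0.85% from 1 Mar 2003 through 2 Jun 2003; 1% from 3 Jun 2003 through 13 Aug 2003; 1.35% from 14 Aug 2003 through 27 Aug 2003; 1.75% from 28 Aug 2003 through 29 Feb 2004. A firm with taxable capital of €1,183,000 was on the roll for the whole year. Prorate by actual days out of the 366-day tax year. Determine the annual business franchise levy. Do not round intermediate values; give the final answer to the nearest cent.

1 Mar – 2 Jun 2003: 94 days at 0.85% → €1,183,000 × 0.85% × 94/366 = €2,582.5601
3 Jun – 13 Aug 2003: 72 days at 1% → €1,183,000 × 1% × 72/366 = €2,327.2131
14 Aug – 27 Aug 2003: 14 days at 1.35% → €1,183,000 × 1.35% × 14/366 = €610.8934
28 Aug 2003 – 29 Feb 2004: 186 days at 1.75% → €1,183,000 × 1.75% × 186/366 = €10,520.9426
Total = €16,041.6093

€16,041.61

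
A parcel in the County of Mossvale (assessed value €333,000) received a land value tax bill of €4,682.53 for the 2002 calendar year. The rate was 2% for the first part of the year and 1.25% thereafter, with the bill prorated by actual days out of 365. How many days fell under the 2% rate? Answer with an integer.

Let d = days at the first rate; then 365 − d days at the second rate.
€333,000 × [2%·d + 1.25%·(365−d)] / 365 = €4,682.53
Solving gives d = 76, so the new rate took effect on March 18, 2002.

76 days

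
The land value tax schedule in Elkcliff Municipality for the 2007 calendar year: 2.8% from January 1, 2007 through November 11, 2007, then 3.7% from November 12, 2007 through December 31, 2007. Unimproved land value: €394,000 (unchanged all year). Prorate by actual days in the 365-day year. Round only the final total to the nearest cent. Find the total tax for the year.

January 1 – November 11, 2007: 315 days at 2.8% → €394,000 × 2.8% × 315/365 = €9,520.7671
November 12 – December 31, 2007: 50 days at 3.7% → €394,000 × 3.7% × 50/365 = €1,996.9863
Total = €11,517.7534

€11,517.75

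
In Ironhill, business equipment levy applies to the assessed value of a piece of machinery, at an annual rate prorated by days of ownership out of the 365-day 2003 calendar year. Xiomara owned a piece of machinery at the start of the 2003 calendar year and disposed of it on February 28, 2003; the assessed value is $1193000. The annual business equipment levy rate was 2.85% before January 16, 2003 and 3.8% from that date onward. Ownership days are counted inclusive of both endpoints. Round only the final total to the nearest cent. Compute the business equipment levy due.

$6862.20

January 1 – January 15, 2003: 15 days at 2.85% → $1193000 × 2.85% × 15/365 = $1397.2808
January 16 – February 28, 2003: 44 days at 3.8% → $1193000 × 3.8% × 44/365 = $5464.9205
Total = $6862.2014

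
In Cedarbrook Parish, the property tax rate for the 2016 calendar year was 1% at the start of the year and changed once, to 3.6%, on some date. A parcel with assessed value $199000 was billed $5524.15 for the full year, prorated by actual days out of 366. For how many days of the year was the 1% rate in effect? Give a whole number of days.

Let d = days at the first rate; then 366 − d days at the second rate.
$199000 × [1%·d + 3.6%·(366−d)] / 366 = $5524.15
Solving gives d = 116, so the new rate took effect on 26 Apr 2016.

116 days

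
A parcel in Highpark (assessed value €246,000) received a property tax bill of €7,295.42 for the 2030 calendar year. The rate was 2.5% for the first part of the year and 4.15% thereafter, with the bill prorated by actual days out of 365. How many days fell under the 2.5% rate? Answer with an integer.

262 days

Let d = days at the first rate; then 365 − d days at the second rate.
€246,000 × [2.5%·d + 4.15%·(365−d)] / 365 = €7,295.42
Solving gives d = 262, so the new rate took effect on 20 September 2030.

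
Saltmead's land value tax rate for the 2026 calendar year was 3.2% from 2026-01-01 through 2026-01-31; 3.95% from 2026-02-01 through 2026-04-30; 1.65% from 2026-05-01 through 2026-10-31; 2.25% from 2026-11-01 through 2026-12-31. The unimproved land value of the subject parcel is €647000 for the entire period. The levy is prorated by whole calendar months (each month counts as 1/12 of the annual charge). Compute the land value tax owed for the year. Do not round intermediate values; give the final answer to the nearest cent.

2026-01-01 to 2026-01-31: 1 month at 3.2% → €647000 × 3.2% × 1/12 = €1725.3333
2026-02-01 to 2026-04-30: 3 months at 3.95% → €647000 × 3.95% × 3/12 = €6389.1250
2026-05-01 to 2026-10-31: 6 months at 1.65% → €647000 × 1.65% × 6/12 = €5337.7500
2026-11-01 to 2026-12-31: 2 months at 2.25% → €647000 × 2.25% × 2/12 = €2426.2500
Total = €15878.4583

€15878.46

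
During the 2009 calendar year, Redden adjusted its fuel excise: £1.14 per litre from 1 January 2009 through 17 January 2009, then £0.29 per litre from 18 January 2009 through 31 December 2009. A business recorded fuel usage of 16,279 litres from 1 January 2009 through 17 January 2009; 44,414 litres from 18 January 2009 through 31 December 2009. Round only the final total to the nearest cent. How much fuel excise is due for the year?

£31,438.12

1 January – 17 January 2009: 16,279 litres at £1.14/litre → £18,558.06
18 January – 31 December 2009: 44,414 litres at £0.29/litre → £12,880.06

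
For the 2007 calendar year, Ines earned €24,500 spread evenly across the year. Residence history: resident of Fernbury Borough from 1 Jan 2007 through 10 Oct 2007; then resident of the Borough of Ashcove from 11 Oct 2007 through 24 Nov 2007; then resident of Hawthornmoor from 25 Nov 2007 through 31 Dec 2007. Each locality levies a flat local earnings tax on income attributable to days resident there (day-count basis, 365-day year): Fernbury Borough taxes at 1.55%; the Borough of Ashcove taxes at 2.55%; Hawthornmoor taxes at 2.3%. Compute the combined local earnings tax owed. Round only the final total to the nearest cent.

Fernbury Borough, 1 Jan – 10 Oct 2007: 283 days → €24,500 × 1.55% × 283/365 = €294.4363
The Borough of Ashcove, 11 Oct – 24 Nov 2007: 45 days → €24,500 × 2.55% × 45/365 = €77.0240
Hawthornmoor, 25 Nov – 31 Dec 2007: 37 days → €24,500 × 2.3% × 37/365 = €57.1219
Total = €428.5822

€428.58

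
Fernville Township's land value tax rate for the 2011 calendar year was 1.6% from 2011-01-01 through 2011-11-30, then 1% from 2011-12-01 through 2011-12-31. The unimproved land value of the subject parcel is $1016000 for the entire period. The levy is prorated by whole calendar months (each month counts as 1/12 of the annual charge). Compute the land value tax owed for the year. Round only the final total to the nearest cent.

$15748.00

2011-01-01 to 2011-11-30: 11 months at 1.6% → $1016000 × 1.6% × 11/12 = $14901.3333
2011-12-01 to 2011-12-31: 1 month at 1% → $1016000 × 1% × 1/12 = $846.6667
Total = $15748.0000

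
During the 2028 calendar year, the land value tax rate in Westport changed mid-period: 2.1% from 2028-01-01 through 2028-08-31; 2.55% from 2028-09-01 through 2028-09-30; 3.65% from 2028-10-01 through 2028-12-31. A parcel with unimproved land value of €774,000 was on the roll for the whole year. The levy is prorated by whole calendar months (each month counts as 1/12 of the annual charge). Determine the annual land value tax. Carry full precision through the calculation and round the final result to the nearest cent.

€19,543.50

2028-01-01 to 2028-08-31: 8 months at 2.1% → €774,000 × 2.1% × 8/12 = €10,836.0000
2028-09-01 to 2028-09-30: 1 month at 2.55% → €774,000 × 2.55% × 1/12 = €1,644.7500
2028-10-01 to 2028-12-31: 3 months at 3.65% → €774,000 × 3.65% × 3/12 = €7,062.7500
Total = €19,543.5000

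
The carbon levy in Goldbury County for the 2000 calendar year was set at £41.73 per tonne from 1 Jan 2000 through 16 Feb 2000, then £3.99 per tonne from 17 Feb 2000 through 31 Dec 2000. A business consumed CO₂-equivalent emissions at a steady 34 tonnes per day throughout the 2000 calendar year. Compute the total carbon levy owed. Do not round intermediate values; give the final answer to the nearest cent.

£109960.08

1 Jan – 16 Feb 2000: 47 days × 34 tonnes/day = 1,598 tonnes at £41.73/tonne → £66684.54
17 Feb – 31 Dec 2000: 319 days × 34 tonnes/day = 10,846 tonnes at £3.99/tonne → £43275.54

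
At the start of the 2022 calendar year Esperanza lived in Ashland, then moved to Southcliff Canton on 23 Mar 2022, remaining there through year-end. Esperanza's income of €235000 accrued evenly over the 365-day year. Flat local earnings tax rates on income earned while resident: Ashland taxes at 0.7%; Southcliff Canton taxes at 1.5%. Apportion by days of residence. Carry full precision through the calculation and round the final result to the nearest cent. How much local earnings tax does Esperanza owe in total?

€3107.79

Ashland, 1 Jan – 22 Mar 2022: 81 days → €235000 × 0.7% × 81/365 = €365.0548
Southcliff Canton, 23 Mar – 31 Dec 2022: 284 days → €235000 × 1.5% × 284/365 = €2742.7397
Total = €3107.7945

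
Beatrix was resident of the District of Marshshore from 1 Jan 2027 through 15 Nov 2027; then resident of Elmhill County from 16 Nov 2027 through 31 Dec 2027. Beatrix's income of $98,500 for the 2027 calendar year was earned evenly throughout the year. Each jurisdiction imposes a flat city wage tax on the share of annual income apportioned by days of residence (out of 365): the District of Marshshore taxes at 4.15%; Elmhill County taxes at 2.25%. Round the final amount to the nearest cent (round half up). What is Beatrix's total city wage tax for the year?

$3,851.89

The District of Marshshore, 1 Jan – 15 Nov 2027: 319 days → $98,500 × 4.15% × 319/365 = $3,572.5815
Elmhill County, 16 Nov – 31 Dec 2027: 46 days → $98,500 × 2.25% × 46/365 = $279.3082
Total = $3,851.8897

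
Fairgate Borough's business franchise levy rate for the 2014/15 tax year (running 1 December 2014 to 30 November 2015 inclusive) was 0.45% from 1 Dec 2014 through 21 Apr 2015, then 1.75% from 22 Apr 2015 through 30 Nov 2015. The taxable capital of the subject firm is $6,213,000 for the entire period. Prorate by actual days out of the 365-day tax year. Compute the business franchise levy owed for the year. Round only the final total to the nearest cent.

1 Dec 2014 – 21 Apr 2015: 142 days at 0.45% → $6,213,000 × 0.45% × 142/365 = $10,877.0055
22 Apr – 30 Nov 2015: 223 days at 1.75% → $6,213,000 × 1.75% × 223/365 = $66,428.0342
Total = $77,305.0397

$77,305.04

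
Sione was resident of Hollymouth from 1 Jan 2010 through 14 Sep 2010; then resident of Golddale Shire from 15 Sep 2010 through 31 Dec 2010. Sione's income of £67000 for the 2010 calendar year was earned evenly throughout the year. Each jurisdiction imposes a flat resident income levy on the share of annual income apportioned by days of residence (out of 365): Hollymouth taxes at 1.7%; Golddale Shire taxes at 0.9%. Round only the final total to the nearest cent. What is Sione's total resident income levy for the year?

Hollymouth, 1 Jan – 14 Sep 2010: 257 days → £67000 × 1.7% × 257/365 = £801.9808
Golddale Shire, 15 Sep – 31 Dec 2010: 108 days → £67000 × 0.9% × 108/365 = £178.4219
Total = £980.4027

£980.40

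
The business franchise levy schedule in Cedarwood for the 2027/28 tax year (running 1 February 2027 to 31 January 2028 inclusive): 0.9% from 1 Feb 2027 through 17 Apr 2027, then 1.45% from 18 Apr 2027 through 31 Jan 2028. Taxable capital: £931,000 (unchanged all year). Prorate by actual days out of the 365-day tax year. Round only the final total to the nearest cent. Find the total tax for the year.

£12,433.31

1 Feb – 17 Apr 2027: 76 days at 0.9% → £931,000 × 0.9% × 76/365 = £1,744.6685
18 Apr 2027 – 31 Jan 2028: 289 days at 1.45% → £931,000 × 1.45% × 289/365 = £10,688.6452
Total = £12,433.3137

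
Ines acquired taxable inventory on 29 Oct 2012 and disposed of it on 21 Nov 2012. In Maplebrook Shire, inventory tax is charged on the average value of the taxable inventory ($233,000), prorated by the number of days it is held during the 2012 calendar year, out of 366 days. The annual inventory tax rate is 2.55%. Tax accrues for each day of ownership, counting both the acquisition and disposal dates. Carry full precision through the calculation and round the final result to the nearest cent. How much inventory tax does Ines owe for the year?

$389.61

Days held (29 Oct – 21 Nov 2012): 24 out of 366
Tax = $233,000 × 2.55% × 24/366 = $389.6066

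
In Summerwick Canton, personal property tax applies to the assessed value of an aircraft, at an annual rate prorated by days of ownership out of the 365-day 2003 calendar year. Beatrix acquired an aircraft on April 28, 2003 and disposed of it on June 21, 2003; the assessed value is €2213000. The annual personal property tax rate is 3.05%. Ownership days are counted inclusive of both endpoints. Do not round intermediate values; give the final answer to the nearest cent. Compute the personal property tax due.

€10170.71

Days held (April 28 – June 21, 2003): 55 out of 365
Tax = €2213000 × 3.05% × 55/365 = €10170.7055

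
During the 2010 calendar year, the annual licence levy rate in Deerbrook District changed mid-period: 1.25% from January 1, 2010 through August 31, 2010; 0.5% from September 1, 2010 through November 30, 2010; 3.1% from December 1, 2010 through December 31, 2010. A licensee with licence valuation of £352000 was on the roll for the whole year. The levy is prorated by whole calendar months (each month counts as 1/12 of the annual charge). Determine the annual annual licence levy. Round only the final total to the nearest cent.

January 1 – August 31, 2010: 8 months at 1.25% → £352000 × 1.25% × 8/12 = £2933.3333
September 1 – November 30, 2010: 3 months at 0.5% → £352000 × 0.5% × 3/12 = £440.0000
December 1 – December 31, 2010: 1 month at 3.1% → £352000 × 3.1% × 1/12 = £909.3333
Total = £4282.6667

£4282.67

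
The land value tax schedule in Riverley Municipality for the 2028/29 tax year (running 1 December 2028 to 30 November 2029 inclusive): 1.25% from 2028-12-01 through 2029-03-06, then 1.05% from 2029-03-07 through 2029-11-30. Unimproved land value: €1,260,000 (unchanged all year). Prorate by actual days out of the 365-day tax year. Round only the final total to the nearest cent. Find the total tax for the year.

€13,892.79

2028-12-01 to 2029-03-06: 96 days at 1.25% → €1,260,000 × 1.25% × 96/365 = €4,142.4658
2029-03-07 to 2029-11-30: 269 days at 1.05% → €1,260,000 × 1.05% × 269/365 = €9,750.3288
Total = €13,892.7945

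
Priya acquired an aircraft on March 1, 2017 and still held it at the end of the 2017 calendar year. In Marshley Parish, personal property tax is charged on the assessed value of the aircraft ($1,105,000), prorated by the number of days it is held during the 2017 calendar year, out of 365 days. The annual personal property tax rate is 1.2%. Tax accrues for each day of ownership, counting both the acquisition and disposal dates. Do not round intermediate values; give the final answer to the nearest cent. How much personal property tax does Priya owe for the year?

$11,116.60

Days held (March 1 – December 31, 2017): 306 out of 365
Tax = $1,105,000 × 1.2% × 306/365 = $11,116.6027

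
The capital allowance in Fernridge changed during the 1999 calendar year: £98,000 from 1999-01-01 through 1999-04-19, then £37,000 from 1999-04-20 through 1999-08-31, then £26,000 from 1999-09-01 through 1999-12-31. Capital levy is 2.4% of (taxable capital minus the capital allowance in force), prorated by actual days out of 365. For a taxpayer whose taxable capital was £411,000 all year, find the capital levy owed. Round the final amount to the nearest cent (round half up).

1999-01-01 to 1999-04-19: 109 days, exemption £98,000 → (£411,000 − £98,000) × 2.4% × 109/365 = £2,243.3096
1999-04-20 to 1999-08-31: 134 days, exemption £37,000 → (£411,000 − £37,000) × 2.4% × 134/365 = £3,295.2986
1999-09-01 to 1999-12-31: 122 days, exemption £26,000 → (£411,000 − £26,000) × 2.4% × 122/365 = £3,088.4384
Total = £8,627.0466

£8,627.05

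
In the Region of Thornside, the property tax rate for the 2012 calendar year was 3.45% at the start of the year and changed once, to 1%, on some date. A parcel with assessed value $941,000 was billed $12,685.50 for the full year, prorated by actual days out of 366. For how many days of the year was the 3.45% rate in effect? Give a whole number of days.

52 days

Let d = days at the first rate; then 366 − d days at the second rate.
$941,000 × [3.45%·d + 1%·(366−d)] / 366 = $12,685.50
Solving gives d = 52, so the new rate took effect on February 22, 2012.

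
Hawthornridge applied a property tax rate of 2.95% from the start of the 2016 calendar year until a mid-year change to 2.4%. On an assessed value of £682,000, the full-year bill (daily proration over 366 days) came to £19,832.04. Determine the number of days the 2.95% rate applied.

338 days

Let d = days at the first rate; then 366 − d days at the second rate.
£682,000 × [2.95%·d + 2.4%·(366−d)] / 366 = £19,832.04
Solving gives d = 338, so the new rate took effect on 4 Dec 2016.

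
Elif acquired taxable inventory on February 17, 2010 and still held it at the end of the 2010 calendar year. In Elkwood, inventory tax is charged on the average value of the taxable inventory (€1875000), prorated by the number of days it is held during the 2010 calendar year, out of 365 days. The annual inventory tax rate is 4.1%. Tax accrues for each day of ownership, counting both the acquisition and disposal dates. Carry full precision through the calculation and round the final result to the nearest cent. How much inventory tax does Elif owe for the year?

Days held (February 17 – December 31, 2010): 318 out of 365
Tax = €1875000 × 4.1% × 318/365 = €66976.0274

€66976.03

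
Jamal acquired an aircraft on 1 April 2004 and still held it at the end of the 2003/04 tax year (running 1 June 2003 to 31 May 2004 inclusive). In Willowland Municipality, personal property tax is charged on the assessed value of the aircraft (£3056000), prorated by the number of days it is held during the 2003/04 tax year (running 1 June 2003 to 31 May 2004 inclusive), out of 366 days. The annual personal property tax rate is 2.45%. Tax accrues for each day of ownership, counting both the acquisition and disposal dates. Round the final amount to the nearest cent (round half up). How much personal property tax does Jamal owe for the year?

£12478.67

Days held (1 April – 31 May 2004): 61 out of 366
Tax = £3056000 × 2.45% × 61/366 = £12478.6667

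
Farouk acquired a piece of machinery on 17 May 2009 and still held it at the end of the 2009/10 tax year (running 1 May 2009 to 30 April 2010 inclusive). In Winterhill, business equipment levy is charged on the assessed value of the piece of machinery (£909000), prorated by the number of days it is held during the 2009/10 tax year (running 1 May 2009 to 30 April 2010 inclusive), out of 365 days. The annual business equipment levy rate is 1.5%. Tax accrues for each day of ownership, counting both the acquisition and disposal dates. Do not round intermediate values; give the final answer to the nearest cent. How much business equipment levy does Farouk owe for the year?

Days held (17 May 2009 – 30 April 2010): 349 out of 365
Tax = £909000 × 1.5% × 349/365 = £13037.3014

£13037.30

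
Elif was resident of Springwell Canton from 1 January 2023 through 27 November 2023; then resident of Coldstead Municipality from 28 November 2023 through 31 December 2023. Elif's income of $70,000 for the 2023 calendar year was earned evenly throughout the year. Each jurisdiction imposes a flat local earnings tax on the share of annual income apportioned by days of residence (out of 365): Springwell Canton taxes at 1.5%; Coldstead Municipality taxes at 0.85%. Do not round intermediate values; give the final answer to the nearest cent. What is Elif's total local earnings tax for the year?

$1,007.62

Springwell Canton, 1 January – 27 November 2023: 331 days → $70,000 × 1.5% × 331/365 = $952.1918
Coldstead Municipality, 28 November – 31 December 2023: 34 days → $70,000 × 0.85% × 34/365 = $55.4247
Total = $1,007.6164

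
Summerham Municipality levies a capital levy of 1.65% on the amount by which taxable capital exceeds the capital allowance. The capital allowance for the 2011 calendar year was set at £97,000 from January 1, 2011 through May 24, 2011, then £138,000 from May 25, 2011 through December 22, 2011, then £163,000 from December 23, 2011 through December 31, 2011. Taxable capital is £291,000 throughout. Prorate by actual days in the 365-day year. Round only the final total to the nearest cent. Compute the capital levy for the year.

£2,781.22

January 1 – May 24, 2011: 144 days, exemption £97,000 → (£291,000 − £97,000) × 1.65% × 144/365 = £1,262.8603
May 25 – December 22, 2011: 212 days, exemption £138,000 → (£291,000 − £138,000) × 1.65% × 212/365 = £1,466.2849
December 23 – December 31, 2011: 9 days, exemption £163,000 → (£291,000 − £163,000) × 1.65% × 9/365 = £52.0767
Total = £2,781.2219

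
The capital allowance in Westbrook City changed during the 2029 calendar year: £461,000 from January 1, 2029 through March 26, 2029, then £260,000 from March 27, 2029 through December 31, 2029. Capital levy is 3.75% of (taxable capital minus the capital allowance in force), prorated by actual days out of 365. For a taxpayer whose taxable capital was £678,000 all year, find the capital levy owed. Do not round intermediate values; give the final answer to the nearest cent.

£13,919.69

January 1 – March 26, 2029: 85 days, exemption £461,000 → (£678,000 − £461,000) × 3.75% × 85/365 = £1,895.0342
March 27 – December 31, 2029: 280 days, exemption £260,000 → (£678,000 − £260,000) × 3.75% × 280/365 = £12,024.6575
Total = £13,919.6918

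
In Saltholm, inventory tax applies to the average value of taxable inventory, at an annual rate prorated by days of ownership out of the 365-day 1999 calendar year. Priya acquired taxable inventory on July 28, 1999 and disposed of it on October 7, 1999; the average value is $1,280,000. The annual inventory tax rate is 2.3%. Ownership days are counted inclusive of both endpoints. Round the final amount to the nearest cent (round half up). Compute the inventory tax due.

Days held (July 28 – October 7, 1999): 72 out of 365
Tax = $1,280,000 × 2.3% × 72/365 = $5,807.3425

$5,807.34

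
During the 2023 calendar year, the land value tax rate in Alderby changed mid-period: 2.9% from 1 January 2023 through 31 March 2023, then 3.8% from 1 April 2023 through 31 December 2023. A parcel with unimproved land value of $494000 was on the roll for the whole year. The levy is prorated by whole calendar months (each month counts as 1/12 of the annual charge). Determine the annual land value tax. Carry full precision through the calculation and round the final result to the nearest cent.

1 January – 31 March 2023: 3 months at 2.9% → $494000 × 2.9% × 3/12 = $3581.5000
1 April – 31 December 2023: 9 months at 3.8% → $494000 × 3.8% × 9/12 = $14079.0000
Total = $17660.5000

$17660.50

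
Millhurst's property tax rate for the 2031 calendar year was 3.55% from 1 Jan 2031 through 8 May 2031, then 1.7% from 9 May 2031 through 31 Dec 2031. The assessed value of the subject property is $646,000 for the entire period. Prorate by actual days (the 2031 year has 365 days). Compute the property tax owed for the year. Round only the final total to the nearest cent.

1 Jan – 8 May 2031: 128 days at 3.55% → $646,000 × 3.55% × 128/365 = $8,042.2575
9 May – 31 Dec 2031: 237 days at 1.7% → $646,000 × 1.7% × 237/365 = $7,130.7781
Total = $15,173.0356

$15,173.04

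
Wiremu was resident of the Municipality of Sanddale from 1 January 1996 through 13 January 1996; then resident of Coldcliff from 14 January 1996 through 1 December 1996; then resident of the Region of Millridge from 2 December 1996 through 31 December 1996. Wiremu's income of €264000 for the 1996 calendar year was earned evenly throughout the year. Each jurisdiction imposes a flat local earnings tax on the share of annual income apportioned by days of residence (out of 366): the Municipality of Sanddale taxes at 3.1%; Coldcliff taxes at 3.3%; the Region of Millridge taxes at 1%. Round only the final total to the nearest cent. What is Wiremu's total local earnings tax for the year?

The Municipality of Sanddale, 1 January – 13 January 1996: 13 days → €264000 × 3.1% × 13/366 = €290.6885
Coldcliff, 14 January – 1 December 1996: 323 days → €264000 × 3.3% × 323/366 = €7688.4590
The Region of Millridge, 2 December – 31 December 1996: 30 days → €264000 × 1% × 30/366 = €216.3934
Total = €8195.5410

€8195.54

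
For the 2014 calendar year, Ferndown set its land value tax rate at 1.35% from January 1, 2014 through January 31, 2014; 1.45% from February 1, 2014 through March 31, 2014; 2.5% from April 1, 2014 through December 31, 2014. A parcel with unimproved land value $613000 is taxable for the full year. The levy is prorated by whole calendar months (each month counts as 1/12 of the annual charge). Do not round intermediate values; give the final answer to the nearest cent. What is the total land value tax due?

January 1 – January 31, 2014: 1 month at 1.35% → $613000 × 1.35% × 1/12 = $689.6250
February 1 – March 31, 2014: 2 months at 1.45% → $613000 × 1.45% × 2/12 = $1481.4167
April 1 – December 31, 2014: 9 months at 2.5% → $613000 × 2.5% × 9/12 = $11493.7500
Total = $13664.7917

$13664.79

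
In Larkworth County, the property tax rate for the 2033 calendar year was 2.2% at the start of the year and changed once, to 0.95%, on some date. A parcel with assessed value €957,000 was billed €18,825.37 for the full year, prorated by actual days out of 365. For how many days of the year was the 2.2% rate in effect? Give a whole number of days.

Let d = days at the first rate; then 365 − d days at the second rate.
€957,000 × [2.2%·d + 0.95%·(365−d)] / 365 = €18,825.37
Solving gives d = 297, so the new rate took effect on October 25, 2033.

297 days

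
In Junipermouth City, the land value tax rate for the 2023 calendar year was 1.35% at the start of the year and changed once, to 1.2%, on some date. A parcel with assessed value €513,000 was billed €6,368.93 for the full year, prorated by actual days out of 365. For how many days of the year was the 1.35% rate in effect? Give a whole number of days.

101 days

Let d = days at the first rate; then 365 − d days at the second rate.
€513,000 × [1.35%·d + 1.2%·(365−d)] / 365 = €6,368.93
Solving gives d = 101, so the new rate took effect on 12 April 2023.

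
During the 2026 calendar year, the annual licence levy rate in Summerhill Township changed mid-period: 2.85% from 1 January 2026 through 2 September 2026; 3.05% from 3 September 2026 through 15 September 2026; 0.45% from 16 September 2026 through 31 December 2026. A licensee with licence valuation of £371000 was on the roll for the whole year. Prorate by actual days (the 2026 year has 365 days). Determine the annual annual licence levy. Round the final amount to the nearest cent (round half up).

£7989.71

1 January – 2 September 2026: 245 days at 2.85% → £371000 × 2.85% × 245/365 = £7097.2808
3 September – 15 September 2026: 13 days at 3.05% → £371000 × 3.05% × 13/365 = £403.0178
16 September – 31 December 2026: 107 days at 0.45% → £371000 × 0.45% × 107/365 = £489.4151
Total = £7989.7137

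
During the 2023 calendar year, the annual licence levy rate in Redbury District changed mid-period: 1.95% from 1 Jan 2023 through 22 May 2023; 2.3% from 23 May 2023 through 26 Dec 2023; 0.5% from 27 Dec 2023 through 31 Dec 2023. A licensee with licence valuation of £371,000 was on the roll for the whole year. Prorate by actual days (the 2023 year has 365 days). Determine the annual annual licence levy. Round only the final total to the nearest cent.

1 Jan – 22 May 2023: 142 days at 1.95% → £371,000 × 1.95% × 142/365 = £2,814.5178
23 May – 26 Dec 2023: 218 days at 2.3% → £371,000 × 2.3% × 218/365 = £5,096.4219
27 Dec – 31 Dec 2023: 5 days at 0.5% → £371,000 × 0.5% × 5/365 = £25.4110
Total = £7,936.3507

£7,936.35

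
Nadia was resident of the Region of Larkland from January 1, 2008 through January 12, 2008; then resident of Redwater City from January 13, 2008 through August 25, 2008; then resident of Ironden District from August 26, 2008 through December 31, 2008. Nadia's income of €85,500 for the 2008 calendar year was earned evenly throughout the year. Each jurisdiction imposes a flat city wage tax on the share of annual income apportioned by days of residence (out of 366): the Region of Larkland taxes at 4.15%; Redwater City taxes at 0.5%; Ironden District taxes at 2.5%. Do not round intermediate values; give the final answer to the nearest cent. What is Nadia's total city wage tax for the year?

The Region of Larkland, January 1 – January 12, 2008: 12 days → €85,500 × 4.15% × 12/366 = €116.3361
Redwater City, January 13 – August 25, 2008: 226 days → €85,500 × 0.5% × 226/366 = €263.9754
Ironden District, August 26 – December 31, 2008: 128 days → €85,500 × 2.5% × 128/366 = €747.5410
Total = €1,127.8525

€1,127.85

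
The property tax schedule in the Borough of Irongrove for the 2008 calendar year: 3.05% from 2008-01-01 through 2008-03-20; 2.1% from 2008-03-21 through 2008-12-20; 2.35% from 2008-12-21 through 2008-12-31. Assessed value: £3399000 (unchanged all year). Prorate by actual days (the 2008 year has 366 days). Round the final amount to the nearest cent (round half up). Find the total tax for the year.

2008-01-01 to 2008-03-20: 80 days at 3.05% → £3399000 × 3.05% × 80/366 = £22660.0000
2008-03-21 to 2008-12-20: 275 days at 2.1% → £3399000 × 2.1% × 275/366 = £53631.7623
2008-12-21 to 2008-12-31: 11 days at 2.35% → £3399000 × 2.35% × 11/366 = £2400.6598
Total = £78692.4221

£78692.42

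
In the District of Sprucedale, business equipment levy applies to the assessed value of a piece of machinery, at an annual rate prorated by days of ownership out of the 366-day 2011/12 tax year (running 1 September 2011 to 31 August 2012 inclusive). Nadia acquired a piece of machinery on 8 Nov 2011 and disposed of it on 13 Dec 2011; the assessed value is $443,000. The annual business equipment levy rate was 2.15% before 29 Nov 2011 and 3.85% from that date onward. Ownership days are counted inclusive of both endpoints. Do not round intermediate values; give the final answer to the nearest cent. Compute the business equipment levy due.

$1,245.48

8 Nov – 28 Nov 2011: 21 days at 2.15% → $443,000 × 2.15% × 21/366 = $546.4877
29 Nov – 13 Dec 2011: 15 days at 3.85% → $443,000 × 3.85% × 15/366 = $698.9959
Total = $1,245.4836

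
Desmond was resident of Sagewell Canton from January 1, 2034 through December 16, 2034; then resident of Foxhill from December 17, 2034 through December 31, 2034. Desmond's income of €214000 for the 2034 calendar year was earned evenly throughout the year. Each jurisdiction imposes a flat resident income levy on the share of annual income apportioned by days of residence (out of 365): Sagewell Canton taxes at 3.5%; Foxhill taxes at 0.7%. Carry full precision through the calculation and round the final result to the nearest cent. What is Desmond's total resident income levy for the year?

Sagewell Canton, January 1 – December 16, 2034: 350 days → €214000 × 3.5% × 350/365 = €7182.1918
Foxhill, December 17 – December 31, 2034: 15 days → €214000 × 0.7% × 15/365 = €61.5616
Total = €7243.7534

€7243.75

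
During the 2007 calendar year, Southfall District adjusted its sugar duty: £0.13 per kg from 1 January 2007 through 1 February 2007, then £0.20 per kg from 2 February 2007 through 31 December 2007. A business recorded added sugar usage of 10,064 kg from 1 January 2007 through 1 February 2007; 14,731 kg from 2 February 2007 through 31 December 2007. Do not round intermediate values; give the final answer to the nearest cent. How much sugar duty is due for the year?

1 January – 1 February 2007: 10,064 kg at £0.13/kg → £1,308.32
2 February – 31 December 2007: 14,731 kg at £0.20/kg → £2,946.20

£4,254.52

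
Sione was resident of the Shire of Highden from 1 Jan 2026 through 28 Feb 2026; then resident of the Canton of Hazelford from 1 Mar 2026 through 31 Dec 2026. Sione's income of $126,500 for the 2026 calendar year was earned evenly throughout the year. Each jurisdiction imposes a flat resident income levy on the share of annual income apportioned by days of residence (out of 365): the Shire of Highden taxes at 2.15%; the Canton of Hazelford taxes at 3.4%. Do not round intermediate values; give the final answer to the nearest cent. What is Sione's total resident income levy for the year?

$4,045.40

The Shire of Highden, 1 Jan – 28 Feb 2026: 59 days → $126,500 × 2.15% × 59/365 = $439.6308
The Canton of Hazelford, 1 Mar – 31 Dec 2026: 306 days → $126,500 × 3.4% × 306/365 = $3,605.7699
Total = $4,045.4007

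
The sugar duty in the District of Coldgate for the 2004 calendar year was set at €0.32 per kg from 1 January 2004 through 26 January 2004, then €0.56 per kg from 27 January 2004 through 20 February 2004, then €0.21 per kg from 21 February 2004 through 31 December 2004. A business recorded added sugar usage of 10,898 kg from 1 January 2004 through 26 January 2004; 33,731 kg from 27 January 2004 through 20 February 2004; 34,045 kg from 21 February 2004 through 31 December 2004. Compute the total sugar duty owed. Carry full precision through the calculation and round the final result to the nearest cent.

1 January – 26 January 2004: 10,898 kg at €0.32/kg → €3487.36
27 January – 20 February 2004: 33,731 kg at €0.56/kg → €18889.36
21 February – 31 December 2004: 34,045 kg at €0.21/kg → €7149.45

€29526.17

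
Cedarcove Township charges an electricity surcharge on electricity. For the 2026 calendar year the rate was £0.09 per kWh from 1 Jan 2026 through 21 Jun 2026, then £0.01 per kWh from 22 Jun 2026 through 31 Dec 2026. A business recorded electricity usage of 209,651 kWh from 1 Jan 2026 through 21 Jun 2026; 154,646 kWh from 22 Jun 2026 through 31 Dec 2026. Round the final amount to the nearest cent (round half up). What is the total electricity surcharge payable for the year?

£20,415.05

1 Jan – 21 Jun 2026: 209,651 kWh at £0.09/kWh → £18,868.59
22 Jun – 31 Dec 2026: 154,646 kWh at £0.01/kWh → £1,546.46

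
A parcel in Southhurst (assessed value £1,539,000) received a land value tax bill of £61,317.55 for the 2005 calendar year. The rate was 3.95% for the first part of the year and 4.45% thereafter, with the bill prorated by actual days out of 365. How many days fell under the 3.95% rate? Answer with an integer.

Let d = days at the first rate; then 365 − d days at the second rate.
£1,539,000 × [3.95%·d + 4.45%·(365−d)] / 365 = £61,317.55
Solving gives d = 340, so the new rate took effect on 7 Dec 2005.

340 days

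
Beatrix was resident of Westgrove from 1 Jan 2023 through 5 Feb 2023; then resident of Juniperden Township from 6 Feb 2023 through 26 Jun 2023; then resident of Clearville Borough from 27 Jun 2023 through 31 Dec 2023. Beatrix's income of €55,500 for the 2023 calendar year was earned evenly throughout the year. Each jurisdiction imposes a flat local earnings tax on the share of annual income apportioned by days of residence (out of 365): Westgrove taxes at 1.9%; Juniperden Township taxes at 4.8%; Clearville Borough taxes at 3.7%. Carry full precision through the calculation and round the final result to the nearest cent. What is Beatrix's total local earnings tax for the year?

€2,190.81

Westgrove, 1 Jan – 5 Feb 2023: 36 days → €55,500 × 1.9% × 36/365 = €104.0055
Juniperden Township, 6 Feb – 26 Jun 2023: 141 days → €55,500 × 4.8% × 141/365 = €1,029.1068
Clearville Borough, 27 Jun – 31 Dec 2023: 188 days → €55,500 × 3.7% × 188/365 = €1,057.6932
Total = €2,190.8055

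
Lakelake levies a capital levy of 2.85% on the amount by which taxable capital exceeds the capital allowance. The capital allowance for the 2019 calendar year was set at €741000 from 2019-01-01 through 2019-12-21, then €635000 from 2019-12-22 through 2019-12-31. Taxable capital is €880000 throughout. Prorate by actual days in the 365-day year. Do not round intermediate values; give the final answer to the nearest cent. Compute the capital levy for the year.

€4044.27

2019-01-01 to 2019-12-21: 355 days, exemption €741000 → (€880000 − €741000) × 2.85% × 355/365 = €3852.9658
2019-12-22 to 2019-12-31: 10 days, exemption €635000 → (€880000 − €635000) × 2.85% × 10/365 = €191.3014
Total = €4044.2671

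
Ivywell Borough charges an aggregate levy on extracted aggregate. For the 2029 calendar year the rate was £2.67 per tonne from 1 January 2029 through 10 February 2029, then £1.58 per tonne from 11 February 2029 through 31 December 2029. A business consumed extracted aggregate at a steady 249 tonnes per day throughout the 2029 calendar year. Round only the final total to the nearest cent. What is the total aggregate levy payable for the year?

1 January – 10 February 2029: 41 days × 249 tonnes/day = 10,209 tonnes at £2.67/tonne → £27,258.03
11 February – 31 December 2029: 324 days × 249 tonnes/day = 80,676 tonnes at £1.58/tonne → £127,468.08

£154,726.11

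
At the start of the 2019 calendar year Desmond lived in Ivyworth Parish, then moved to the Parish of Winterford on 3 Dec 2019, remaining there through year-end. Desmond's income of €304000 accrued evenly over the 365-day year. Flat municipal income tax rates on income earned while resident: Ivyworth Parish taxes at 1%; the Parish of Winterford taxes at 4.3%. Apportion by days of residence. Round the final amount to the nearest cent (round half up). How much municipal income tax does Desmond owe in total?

€3837.06

Ivyworth Parish, 1 Jan – 2 Dec 2019: 336 days → €304000 × 1% × 336/365 = €2798.4658
The Parish of Winterford, 3 Dec – 31 Dec 2019: 29 days → €304000 × 4.3% × 29/365 = €1038.5973
Total = €3837.0630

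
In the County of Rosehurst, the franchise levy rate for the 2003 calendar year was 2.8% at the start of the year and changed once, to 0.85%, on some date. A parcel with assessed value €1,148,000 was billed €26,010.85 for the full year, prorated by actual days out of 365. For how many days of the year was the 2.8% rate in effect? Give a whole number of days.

265 days

Let d = days at the first rate; then 365 − d days at the second rate.
€1,148,000 × [2.8%·d + 0.85%·(365−d)] / 365 = €26,010.85
Solving gives d = 265, so the new rate took effect on 23 September 2003.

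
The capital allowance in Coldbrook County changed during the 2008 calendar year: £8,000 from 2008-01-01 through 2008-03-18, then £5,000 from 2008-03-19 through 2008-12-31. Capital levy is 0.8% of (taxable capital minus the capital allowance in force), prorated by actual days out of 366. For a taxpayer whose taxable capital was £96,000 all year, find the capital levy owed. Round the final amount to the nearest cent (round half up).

2008-01-01 to 2008-03-18: 78 days, exemption £8,000 → (£96,000 − £8,000) × 0.8% × 78/366 = £150.0328
2008-03-19 to 2008-12-31: 288 days, exemption £5,000 → (£96,000 − £5,000) × 0.8% × 288/366 = £572.8525
Total = £722.8852

£722.89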